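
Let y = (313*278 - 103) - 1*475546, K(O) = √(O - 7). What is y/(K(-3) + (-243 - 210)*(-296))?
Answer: -26055644940/8989795877 + 388635*I*√10/17979591754 ≈ -2.8984 + 6.8354e-5*I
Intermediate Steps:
K(O) = √(-7 + O)
y = -388635 (y = (87014 - 103) - 475546 = 86911 - 475546 = -388635)
y/(K(-3) + (-243 - 210)*(-296)) = -388635/(√(-7 - 3) + (-243 - 210)*(-296)) = -388635/(√(-10) - 453*(-296)) = -388635/(I*√10 + 134088) = -388635/(134088 + I*√10)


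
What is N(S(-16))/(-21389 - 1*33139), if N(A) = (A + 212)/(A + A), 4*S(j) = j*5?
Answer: 1/11360 ≈ 8.8028e-5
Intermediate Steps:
S(j) = 5*j/4 (S(j) = (j*5)/4 = (5*j)/4 = 5*j/4)
N(A) = (212 + A)/(2*A) (N(A) = (212 + A)/((2*A)) = (212 + A)*(1/(2*A)) = (212 + A)/(2*A))
N(S(-16))/(-21389 - 1*33139) = ((212 + (5/4)*(-16))/(2*(((5/4)*(-16)))))/(-21389 - 1*33139) = ((½)*(212 - 20)/(-20))/(-21389 - 33139) = ((½)*(-1/20)*192)/(-54528) = -24/5*(-1/54528) = 1/11360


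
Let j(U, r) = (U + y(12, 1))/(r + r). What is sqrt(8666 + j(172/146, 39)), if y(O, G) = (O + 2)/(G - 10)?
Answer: 11*sqrt(5224569558)/8541 ≈ 93.091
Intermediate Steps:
y(O, G) = (2 + O)/(-10 + G)
j(U, r) = (-14/9 + U)/(2*r) (j(U, r) = (U + (2 + 12)/(-10 + 1))/(r + r) = (U + 14/(-9))/((2*r)) = (U - 1/9*14)*(1/(2*r)) = (U - 14/9)*(1/(2*r)) = (-14/9 + U)*(1/(2*r)) = (-14/9 + U)/(2*r))
sqrt(8666 + j(172/146, 39)) = sqrt(8666 + (1/18)*(-14 + 9*(172/146))/39) = sqrt(8666 + (1/18)*(1/39)*(-14 + 9*(172*(1/146)))) = sqrt(8666 + (1/18)*(1/39)*(-14 + 9*(86/73))) = sqrt(8666 + (1/18)*(1/39)*(-14 + 774/73)) = sqrt(8666 + (1/18)*(1/39)*(-248/73)) = sqrt(8666 - 124/25623) = sqrt(222048794/25623) = 11*sqrt(5224569558)/8541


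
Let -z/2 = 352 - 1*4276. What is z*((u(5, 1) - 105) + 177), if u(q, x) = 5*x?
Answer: 604296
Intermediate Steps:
z = 7848 (z = -2*(352 - 1*4276) = -2*(352 - 4276) = -2*(-3924) = 7848)
z*((u(5, 1) - 105) + 177) = 7848*((5*1 - 105) + 177) = 7848*((5 - 105) + 177) = 7848*(-100 + 177) = 7848*77 = 604296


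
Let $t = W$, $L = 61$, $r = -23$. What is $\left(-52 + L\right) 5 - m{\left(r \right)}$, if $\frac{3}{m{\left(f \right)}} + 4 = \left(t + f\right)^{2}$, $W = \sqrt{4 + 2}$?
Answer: $\frac{4038444}{89755} - \frac{46 \sqrt{6}}{89755} \approx 44.993$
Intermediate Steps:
$W = \sqrt{6} \approx 2.4495$
$t = \sqrt{6} \approx 2.4495$
$m{\left(f \right)} = \frac{3}{-4 + \left(f + \sqrt{6}\right)^{2}}$ ($m{\left(f \right)} = \frac{3}{-4 + \left(\sqrt{6} + f\right)^{2}} = \frac{3}{-4 + \left(f + \sqrt{6}\right)^{2}}$)
$\left(-52 + L\right) 5 - m{\left(r \right)} = \left(-52 + 61\right) 5 - \frac{3}{-4 + \left(-23 + \sqrt{6}\right)^{2}} = 9 \cdot 5 - \frac{3}{-4 + \left(-23 + \sqrt{6}\right)^{2}} = 45 - \frac{3}{-4 + \left(-23 + \sqrt{6}\right)^{2}}$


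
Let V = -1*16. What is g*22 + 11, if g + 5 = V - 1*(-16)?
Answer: -99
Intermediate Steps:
V = -16
g = -5 (g = -5 + (-16 - 1*(-16)) = -5 + (-16 + 16) = -5 + 0 = -5)
g*22 + 11 = -5*22 + 11 = -110 + 11 = -99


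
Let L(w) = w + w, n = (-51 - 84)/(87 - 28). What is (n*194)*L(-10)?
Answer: 523800/59 ≈ 8878.0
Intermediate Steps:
n = -135/59 ≈ -2.2881
L(w) = 2*w
(n*194)*L(-10) = (-135/59*194)*(2*(-10)) = -26190/59*(-20) = 523800/59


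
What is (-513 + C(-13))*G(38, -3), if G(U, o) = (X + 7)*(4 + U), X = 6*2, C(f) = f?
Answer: -419748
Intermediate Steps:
X = 12
G(U, o) = 76 + 19*U (G(U, o) = (12 + 7)*(4 + U) = 19*(4 + U) = 76 + 19*U)
(-513 + C(-13))*G(38, -3) = (-513 - 13)*(76 + 19*38) = -526*(76 + 722) = -526*798 = -419748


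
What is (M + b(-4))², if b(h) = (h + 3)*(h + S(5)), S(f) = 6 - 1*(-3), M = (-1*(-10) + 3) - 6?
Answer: 4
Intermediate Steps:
M = 7 (M = (10 + 3) - 6 = 13 - 6 = 7)
S(f) = 9 (S(f) = 6 + 3 = 9)
b(h) = (3 + h)*(9 + h) (b(h) = (h + 3)*(h + 9) = (3 + h)*(9 + h))
(M + b(-4))² = (7 + (27 + (-4)² + 12*(-4)))² = (7 + (27 + 16 - 48))² = (7 - 5)² = 2² = 4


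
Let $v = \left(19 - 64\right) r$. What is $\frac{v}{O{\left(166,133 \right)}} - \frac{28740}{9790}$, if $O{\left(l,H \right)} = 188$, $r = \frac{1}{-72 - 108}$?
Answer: $- \frac{2160269}{736208} \approx -2.9343$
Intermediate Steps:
$r = - \frac{1}{180}$ ($r = \frac{1}{-180} = - \frac{1}{180} \approx -0.0055556$)
$v = \frac{1}{4}$ ($v = \left(19 - 64\right) \left(- \frac{1}{180}\right) = \left(-45\right) \left(- \frac{1}{180}\right) = \frac{1}{4} \approx 0.25$)
$\frac{v}{O{\left(166,133 \right)}} - \frac{28740}{9790} = \frac{1}{4 \cdot 188} - \frac{28740}{9790} = \frac{1}{4} \cdot \frac{1}{188} - \frac{2874}{979} = \frac{1}{752} - \frac{2874}{979} = - \frac{2160269}{736208}$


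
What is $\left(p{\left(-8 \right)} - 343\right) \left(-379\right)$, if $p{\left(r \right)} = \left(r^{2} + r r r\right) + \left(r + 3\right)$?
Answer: $301684$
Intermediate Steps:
$p{\left(r \right)} = 3 + r + r^{2} + r^{3}$ ($p{\left(r \right)} = \left(r^{2} + r^{2} r\right) + \left(3 + r\right) = \left(r^{2} + r^{3}\right) + \left(3 + r\right) = 3 + r + r^{2} + r^{3}$)
$\left(p{\left(-8 \right)} - 343\right) \left(-379\right) = \left(\left(3 - 8 + \left(-8\right)^{2} + \left(-8\right)^{3}\right) - 343\right) \left(-379\right) = \left(\left(3 - 8 + 64 - 512\right) - 343\right) \left(-379\right) = \left(-453 - 343\right) \left(-379\right) = \left(-796\right) \left(-379\right) = 301684$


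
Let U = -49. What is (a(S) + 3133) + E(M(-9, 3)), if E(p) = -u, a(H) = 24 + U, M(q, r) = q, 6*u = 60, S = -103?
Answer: 3098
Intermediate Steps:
u = 10 (u = (⅙)*60 = 10)
a(H) = -25 (a(H) = 24 - 49 = -25)
E(p) = -10 (E(p) = -1*10 = -10)
(a(S) + 3133) + E(M(-9, 3)) = (-25 + 3133) - 10 = 3108 - 10 = 3098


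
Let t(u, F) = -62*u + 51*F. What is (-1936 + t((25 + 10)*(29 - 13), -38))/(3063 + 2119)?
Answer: -19297/2591 ≈ -7.4477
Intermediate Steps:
(-1936 + t((25 + 10)*(29 - 13), -38))/(3063 + 2119) = (-1936 + (-62*(25 + 10)*(29 - 13) + 51*(-38)))/(3063 + 2119) = (-1936 + (-2170*16 - 1938))/5182 = (-1936 + (-62*560 - 1938))*(1/5182) = (-1936 + (-34720 - 1938))*(1/5182) = (-1936 - 36658)*(1/5182) = -38594*1/5182 = -19297/2591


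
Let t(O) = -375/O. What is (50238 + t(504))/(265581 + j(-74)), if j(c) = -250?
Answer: 8439859/44575608 ≈ 0.18934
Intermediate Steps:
(50238 + t(504))/(265581 + j(-74)) = (50238 - 375/504)/(265581 - 250) = (50238 - 375*1/504)/265331 = (50238 - 125/168)*(1/265331) = (8439859/168)*(1/265331) = 8439859/44575608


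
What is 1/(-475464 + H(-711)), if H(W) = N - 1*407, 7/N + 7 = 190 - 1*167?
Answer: -16/7613929 ≈ -2.1014e-6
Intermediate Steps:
N = 7/16 (N = 7/(-7 + (190 - 1*167)) = 7/(-7 + (190 - 167)) = 7/(-7 + 23) = 7/16 ≈ 0.43750)
H(W) = -6505/16 (H(W) = 7/16 - 1*407 = 7/16 - 407 = -6505/16)
1/(-475464 + H(-711)) = 1/(-475464 - 6505/16) = 1/(-7613929/16) = -16/7613929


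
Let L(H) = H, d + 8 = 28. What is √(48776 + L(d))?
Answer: 2*√12199 ≈ 220.90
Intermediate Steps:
d = 20 (d = -8 + 28 = 20)
√(48776 + L(d)) = √(48776 + 20) = √48796 = 2*√12199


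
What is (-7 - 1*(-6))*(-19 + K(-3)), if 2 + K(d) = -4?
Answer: 25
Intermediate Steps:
K(d) = -6 (K(d) = -2 - 4 = -6)
(-7 - 1*(-6))*(-19 + K(-3)) = (-7 - 1*(-6))*(-19 - 6) = (-7 + 6)*(-25) = -1*(-25) = 25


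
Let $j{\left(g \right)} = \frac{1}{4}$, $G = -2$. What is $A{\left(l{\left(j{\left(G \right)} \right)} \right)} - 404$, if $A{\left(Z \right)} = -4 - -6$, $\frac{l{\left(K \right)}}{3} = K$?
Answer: $-402$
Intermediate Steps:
$j{\left(g \right)} = \frac{1}{4}$
$l{\left(K \right)} = 3 K$
$A{\left(Z \right)} = 2$ ($A{\left(Z \right)} = -4 + 6 = 2$)
$A{\left(l{\left(j{\left(G \right)} \right)} \right)} - 404 = 2 - 404 = -402$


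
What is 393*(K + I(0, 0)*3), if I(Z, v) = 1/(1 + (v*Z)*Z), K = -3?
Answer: 0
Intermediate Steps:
I(Z, v) = 1/(1 + v*Z²) (I(Z, v) = 1/(1 + (Z*v)*Z) = 1/(1 + v*Z²))
393*(K + I(0, 0)*3) = 393*(-3 + 3/(1 + 0*0²)) = 393*(-3 + 3/(1 + 0*0)) = 393*(-3 + 3/(1 + 0)) = 393*(-3 + 3/1) = 393*(-3 + 1*3) = 393*(-3 + 3) = 393*0 = 0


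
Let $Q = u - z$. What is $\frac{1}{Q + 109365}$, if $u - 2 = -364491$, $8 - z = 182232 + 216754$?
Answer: $\frac{1}{143854} \approx 6.9515 \cdot 10^{-6}$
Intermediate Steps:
$z = -398978$ ($z = 8 - \left(182232 + 216754\right) = 8 - 398986 = -398978$)
$u = -364489$ ($u = 2 - 364491 = -364489$)
$Q = 34489$ ($Q = -364489 - -398978 = -364489 + 398978 = 34489$)
$\frac{1}{Q + 109365} = \frac{1}{34489 + 109365} = \frac{1}{143854}$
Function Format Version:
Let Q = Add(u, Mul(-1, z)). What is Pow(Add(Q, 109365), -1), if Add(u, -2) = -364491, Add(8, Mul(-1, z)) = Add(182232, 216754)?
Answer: Rational(1, 143854) ≈ 6.9515e-6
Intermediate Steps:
z = -398978 (z = Add(8, Mul(-1, Add(182232, 216754))) = Add(8, Mul(-1, 398986)) = Add(8, -398986) = -398978)
u = -364489 (u = Add(2, -364491) = -364489)
Q = 34489 (Q = Add(-364489, Mul(-1, -398978)) = Add(-364489, 398978) = 34489)
Pow(Add(Q, 109365), -1) = Pow(Add(34489, 109365), -1) = Pow(143854, -1) = Rational(1, 143854)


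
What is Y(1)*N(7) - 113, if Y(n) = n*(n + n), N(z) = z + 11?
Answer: -77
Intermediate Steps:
N(z) = 11 + z
Y(n) = 2*n**2 (Y(n) = n*(2*n) = 2*n**2)
Y(1)*N(7) - 113 = (2*1**2)*(11 + 7) - 113 = (2*1)*18 - 113 = 2*18 - 113 = 36 - 113 = -77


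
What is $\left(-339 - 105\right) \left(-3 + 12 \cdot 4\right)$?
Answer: $-19980$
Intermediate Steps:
$\left(-339 - 105\right) \left(-3 + 12 \cdot 4\right) = - 444 \left(-3 + 48\right) = \left(-444\right) 45 = -19980$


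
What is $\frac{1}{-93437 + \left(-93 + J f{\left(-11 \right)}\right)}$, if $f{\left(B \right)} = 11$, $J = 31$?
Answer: $- \frac{1}{93189} \approx -1.0731 \cdot 10^{-5}$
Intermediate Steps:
$\frac{1}{-93437 + \left(-93 + J f{\left(-11 \right)}\right)} = \frac{1}{-93437 + \left(-93 + 31 \cdot 11\right)} = \frac{1}{-93437 + \left(-93 + 341\right)} = \frac{1}{-93437 + 248} = \frac{1}{-93189} = - \frac{1}{93189}$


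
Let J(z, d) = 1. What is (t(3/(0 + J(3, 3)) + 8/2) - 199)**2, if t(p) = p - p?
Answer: 39601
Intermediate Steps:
t(p) = 0
(t(3/(0 + J(3, 3)) + 8/2) - 199)**2 = (0 - 199)**2 = (-199)**2 = 39601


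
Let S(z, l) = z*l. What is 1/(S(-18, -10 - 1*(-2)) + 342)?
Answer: 1/486 ≈ 0.0020576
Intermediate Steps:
S(z, l) = l*z
1/(S(-18, -10 - 1*(-2)) + 342) = 1/((-10 - 1*(-2))*(-18) + 342) = 1/((-10 + 2)*(-18) + 342) = 1/(-8*(-18) + 342) = 1/(144 + 342) = 1/486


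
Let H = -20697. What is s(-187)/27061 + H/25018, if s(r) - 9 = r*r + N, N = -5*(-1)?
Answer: 315123177/677012098 ≈ 0.46546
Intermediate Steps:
N = 5
s(r) = 14 + r² (s(r) = 9 + (r*r + 5) = 9 + (r² + 5) = 9 + (5 + r²) = 14 + r²)
s(-187)/27061 + H/25018 = (14 + (-187)²)/27061 - 20697/25018 = (14 + 34969)*(1/27061) - 20697*1/25018 = 34983*(1/27061) - 20697/25018 = 34983/27061 - 20697/25018 = 315123177/677012098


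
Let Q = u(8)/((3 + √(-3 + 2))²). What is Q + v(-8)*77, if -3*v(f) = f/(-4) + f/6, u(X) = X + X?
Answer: -3562/225 - 24*I/25 ≈ -15.831 - 0.96*I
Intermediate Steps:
u(X) = 2*X
v(f) = f/36 (v(f) = -(f/(-4) + f/6)/3 = -(f*(-¼) + f*(⅙))/3 = -(-f/4 + f/6)/3 = -(-1)*f/36 = f/36)
Q = 16/(3 + I)² (Q = (2*8)/((3 + √(-3 + 2))²) = 16/((3 + √(-1))²) = 16/((3 + I)²) = 16/(3 + I)² ≈ 1.28 - 0.96*I)
Q + v(-8)*77 = 16/(3 + I)² + ((1/36)*(-8))*77 = 16/(3 + I)² - 2/9*77 = 16/(3 + I)² - 154/9 = -154/9 + 16/(3 + I)²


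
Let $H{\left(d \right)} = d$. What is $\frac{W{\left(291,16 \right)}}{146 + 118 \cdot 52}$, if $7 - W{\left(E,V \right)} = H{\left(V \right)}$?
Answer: $- \frac{1}{698} \approx -0.0014327$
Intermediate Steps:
$W{\left(E,V \right)} = 7 - V$
$\frac{W{\left(291,16 \right)}}{146 + 118 \cdot 52} = \frac{7 - 16}{146 + 118 \cdot 52} = \frac{7 - 16}{146 + 6136} = - \frac{9}{6282} = \left(-9\right) \frac{1}{6282} = - \frac{1}{698}$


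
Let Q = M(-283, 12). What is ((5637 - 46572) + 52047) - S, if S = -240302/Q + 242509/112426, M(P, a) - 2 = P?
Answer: 323962699391/31591706 ≈ 10255.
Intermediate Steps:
M(P, a) = 2 + P
Q = -281 (Q = 2 - 283 = -281)
S = 27084337681/31591706 (S = -240302/(-281) + 242509/112426 = -240302*(-1/281) + 242509*(1/112426) = 240302/281 + 242509/112426 = 27084337681/31591706 ≈ 857.32)
((5637 - 46572) + 52047) - S = ((5637 - 46572) + 52047) - 1*27084337681/31591706 = (-40935 + 52047) - 27084337681/31591706 = 11112 - 27084337681/31591706 = 323962699391/31591706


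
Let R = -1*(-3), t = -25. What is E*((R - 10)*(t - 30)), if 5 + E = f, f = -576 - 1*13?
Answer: -228690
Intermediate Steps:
R = 3
f = -589 (f = -576 - 13 = -589)
E = -594 (E = -5 - 589 = -594)
E*((R - 10)*(t - 30)) = -594*(3 - 10)*(-25 - 30) = -(-4158)*(-55) = -594*385 = -228690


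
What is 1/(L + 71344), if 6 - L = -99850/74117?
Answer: 74117/5288347800 ≈ 1.4015e-5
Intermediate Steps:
L = 544552/74117 (L = 6 - (-99850)/74117 = 6 - 1*(-99850/74117) = 6 + 99850/74117 = 544552/74117 ≈ 7.3472)
1/(L + 71344) = 1/(544552/74117 + 71344) = 1/(5288347800/74117) = 74117/5288347800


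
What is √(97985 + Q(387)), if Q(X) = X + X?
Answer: √98759 ≈ 314.26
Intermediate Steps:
Q(X) = 2*X
√(97985 + Q(387)) = √(97985 + 2*387) = √(97985 + 774) = √98759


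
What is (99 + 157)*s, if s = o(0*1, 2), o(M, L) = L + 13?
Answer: 3840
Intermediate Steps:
o(M, L) = 13 + L
s = 15 (s = 13 + 2 = 15)
(99 + 157)*s = (99 + 157)*15 = 256*15 = 3840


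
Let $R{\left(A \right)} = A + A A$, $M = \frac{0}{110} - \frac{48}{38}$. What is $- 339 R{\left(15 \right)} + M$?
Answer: $- \frac{1545864}{19} \approx -81361.0$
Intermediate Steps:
$M = - \frac{24}{19}$ ($M = 0 \cdot \frac{1}{110} - \frac{24}{19} = 0 - \frac{24}{19} = - \frac{24}{19} \approx -1.2632$)
$R{\left(A \right)} = A + A^{2}$
$- 339 R{\left(15 \right)} + M = - 339 \cdot 15 \left(1 + 15\right) - \frac{24}{19} = - 339 \cdot 15 \cdot 16 - \frac{24}{19} = \left(-339\right) 240 - \frac{24}{19} = -81360 - \frac{24}{19} = - \frac{1545864}{19}$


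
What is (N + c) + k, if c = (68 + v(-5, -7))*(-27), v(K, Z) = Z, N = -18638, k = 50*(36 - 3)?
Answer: -18635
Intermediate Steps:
k = 1650 (k = 50*33 = 1650)
c = -1647 (c = (68 - 7)*(-27) = 61*(-27) = -1647)
(N + c) + k = (-18638 - 1647) + 1650 = -20285 + 1650 = -18635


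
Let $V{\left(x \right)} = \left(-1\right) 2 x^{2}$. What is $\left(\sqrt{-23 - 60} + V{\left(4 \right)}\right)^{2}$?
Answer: $\left(32 - i \sqrt{83}\right)^{2} \approx 941.0 - 583.07 i$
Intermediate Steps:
$V{\left(x \right)} = - 2 x^{2}$
$\left(\sqrt{-23 - 60} + V{\left(4 \right)}\right)^{2} = \left(\sqrt{-23 - 60} - 2 \cdot 4^{2}\right)^{2} = \left(\sqrt{-83} - 32\right)^{2} = \left(i \sqrt{83} - 32\right)^{2} = \left(-32 + i \sqrt{83}\right)^{2}$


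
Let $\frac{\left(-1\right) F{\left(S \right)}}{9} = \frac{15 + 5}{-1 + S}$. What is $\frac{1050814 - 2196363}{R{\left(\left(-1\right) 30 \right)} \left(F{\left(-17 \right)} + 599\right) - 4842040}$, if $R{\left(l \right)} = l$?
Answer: $\frac{1145549}{4860310} \approx 0.23569$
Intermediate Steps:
$F{\left(S \right)} = - \frac{180}{-1 + S}$ ($F{\left(S \right)} = - 9 \frac{15 + 5}{-1 + S} = - 9 \frac{20}{-1 + S} = - \frac{180}{-1 + S}$)
$\frac{1050814 - 2196363}{R{\left(\left(-1\right) 30 \right)} \left(F{\left(-17 \right)} + 599\right) - 4842040} = \frac{1050814 - 2196363}{\left(-1\right) 30 \left(- \frac{180}{-1 - 17} + 599\right) - 4842040} = - \frac{1145549}{- 30 \left(- \frac{180}{-18} + 599\right) - 4842040} = - \frac{1145549}{- 30 \left(\left(-180\right) \left(- \frac{1}{18}\right) + 599\right) - 4842040} = - \frac{1145549}{- 30 \left(10 + 599\right) - 4842040} = - \frac{1145549}{\left(-30\right) 609 - 4842040} = - \frac{1145549}{-18270 - 4842040} = - \frac{1145549}{-4860310} = \left(-1145549\right) \left(- \frac{1}{4860310}\right) = \frac{1145549}{4860310}$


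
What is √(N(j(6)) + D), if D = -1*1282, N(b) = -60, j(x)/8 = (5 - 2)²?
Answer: I*√1342 ≈ 36.633*I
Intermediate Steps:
j(x) = 72 (j(x) = 8*(5 - 2)² = 8*3² = 8*9 = 72)
D = -1282
√(N(j(6)) + D) = √(-60 - 1282) = √(-1342) = I*√1342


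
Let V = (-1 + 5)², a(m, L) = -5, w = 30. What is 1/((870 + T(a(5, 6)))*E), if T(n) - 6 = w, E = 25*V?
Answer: 1/362400 ≈ 2.7594e-6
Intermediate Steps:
V = 16 (V = 4² = 16)
E = 400 (E = 25*16 = 400)
T(n) = 36 (T(n) = 6 + 30 = 36)
1/((870 + T(a(5, 6)))*E) = 1/((870 + 36)*400) = (1/400)/906 = (1/906)*(1/400) = 1/362400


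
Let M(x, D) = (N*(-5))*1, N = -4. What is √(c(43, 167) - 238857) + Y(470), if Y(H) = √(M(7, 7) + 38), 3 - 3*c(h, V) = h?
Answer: √58 + I*√2149833/3 ≈ 7.6158 + 488.74*I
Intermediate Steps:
c(h, V) = 1 - h/3
M(x, D) = 20 (M(x, D) = -4*(-5)*1 = 20*1 = 20)
Y(H) = √58 (Y(H) = √(20 + 38) = √58)
√(c(43, 167) - 238857) + Y(470) = √((1 - ⅓*43) - 238857) + √58 = √((1 - 43/3) - 238857) + √58 = √(-40/3 - 238857) + √58 = √(-716611/3) + √58 = I*√2149833/3 + √58 = √58 + I*√2149833/3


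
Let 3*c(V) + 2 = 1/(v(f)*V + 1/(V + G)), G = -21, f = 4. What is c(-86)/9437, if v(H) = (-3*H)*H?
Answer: -883283/12504827145 ≈ -7.0635e-5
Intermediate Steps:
v(H) = -3*H²
c(V) = -⅔ + 1/(3*(1/(-21 + V) - 48*V)) (c(V) = -⅔ + 1/(3*((-3*4²)*V + 1/(V - 21))) = -⅔ + 1/(3*((-3*16)*V + 1/(-21 + V))) = -⅔ + 1/(3*(-48*V + 1/(-21 + V))) = -⅔ + 1/(3*(1/(-21 + V) - 48*V)))
c(-86)/9437 = ((-23 - 2015*(-86) + 96*(-86)²)/(3*(1 - 48*(-86)² + 1008*(-86))))/9437 = ((-23 + 173290 + 96*7396)/(3*(1 - 48*7396 - 86688)))*(1/9437) = ((-23 + 173290 + 710016)/(3*(1 - 355008 - 86688)))*(1/9437) = ((⅓)*883283/(-441695))*(1/9437) = ((⅓)*(-1/441695)*883283)*(1/9437) = -883283/1325085*1/9437 = -883283/12504827145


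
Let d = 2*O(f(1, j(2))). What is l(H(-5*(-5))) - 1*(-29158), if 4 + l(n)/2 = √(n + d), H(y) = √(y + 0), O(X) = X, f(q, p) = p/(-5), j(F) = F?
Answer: 29150 + 2*√105/5 ≈ 29154.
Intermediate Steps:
f(q, p) = -p/5 (f(q, p) = p*(-⅕) = -p/5)
H(y) = √y
d = -⅘ (d = 2*(-⅕*2) = 2*(-⅖) = -⅘ ≈ -0.80000)
l(n) = -8 + 2*√(-⅘ + n) (l(n) = -8 + 2*√(n - ⅘) = -8 + 2*√(-⅘ + n))
l(H(-5*(-5))) - 1*(-29158) = (-8 + 2*√(-20 + 25*√(-5*(-5)))/5) - 1*(-29158) = (-8 + 2*√(-20 + 25*√25)/5) + 29158 = (-8 + 2*√(-20 + 25*5)/5) + 29158 = (-8 + 2*√(-20 + 125)/5) + 29158 = (-8 + 2*√105/5) + 29158 = 29150 + 2*√105/5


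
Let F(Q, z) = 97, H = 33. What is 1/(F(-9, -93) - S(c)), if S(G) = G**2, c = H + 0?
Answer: -1/992 ≈ -0.0010081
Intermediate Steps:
c = 33 (c = 33 + 0 = 33)
1/(F(-9, -93) - S(c)) = 1/(97 - 1*33**2) = 1/(97 - 1*1089) = 1/(97 - 1089) = 1/(-992) = -1/992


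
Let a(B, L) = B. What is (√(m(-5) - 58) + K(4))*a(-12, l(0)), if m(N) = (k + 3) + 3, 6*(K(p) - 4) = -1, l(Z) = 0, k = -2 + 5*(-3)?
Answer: -46 - 12*I*√69 ≈ -46.0 - 99.679*I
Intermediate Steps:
k = -17 (k = -2 - 15 = -17)
K(p) = 23/6 (K(p) = 4 + (⅙)*(-1) = 4 - ⅙ = 23/6)
m(N) = -11 (m(N) = (-17 + 3) + 3 = -14 + 3 = -11)
(√(m(-5) - 58) + K(4))*a(-12, l(0)) = (√(-11 - 58) + 23/6)*(-12) = (√(-69) + 23/6)*(-12) = (I*√69 + 23/6)*(-12) = (23/6 + I*√69)*(-12) = -46 - 12*I*√69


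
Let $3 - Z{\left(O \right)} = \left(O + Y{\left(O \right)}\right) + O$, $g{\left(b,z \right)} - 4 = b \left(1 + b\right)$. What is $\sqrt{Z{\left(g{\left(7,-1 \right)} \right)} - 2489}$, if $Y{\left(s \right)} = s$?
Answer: $i \sqrt{2666} \approx 51.633 i$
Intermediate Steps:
$g{\left(b,z \right)} = 4 + b \left(1 + b\right)$
$Z{\left(O \right)} = 3 - 3 O$ ($Z{\left(O \right)} = 3 - \left(\left(O + O\right) + O\right) = 3 - \left(2 O + O\right) = 3 - 3 O$)
$\sqrt{Z{\left(g{\left(7,-1 \right)} \right)} - 2489} = \sqrt{\left(3 - 3 \left(4 + 7 + 7^{2}\right)\right) - 2489} = \sqrt{\left(3 - 3 \left(4 + 7 + 49\right)\right) - 2489} = \sqrt{\left(3 - 180\right) - 2489} = \sqrt{-177 - 2489} = \sqrt{-2666} = i \sqrt{2666}$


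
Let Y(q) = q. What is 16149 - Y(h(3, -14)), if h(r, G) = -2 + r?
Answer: 16148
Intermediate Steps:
16149 - Y(h(3, -14)) = 16149 - (-2 + 3) = 16149 - 1*1 = 16149 - 1 = 16148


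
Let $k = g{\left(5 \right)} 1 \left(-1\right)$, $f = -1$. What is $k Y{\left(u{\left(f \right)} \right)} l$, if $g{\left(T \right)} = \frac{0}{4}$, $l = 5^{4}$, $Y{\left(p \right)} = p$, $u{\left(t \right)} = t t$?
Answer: $0$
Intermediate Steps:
$u{\left(t \right)} = t^{2}$
$l = 625$
$g{\left(T \right)} = 0$ ($g{\left(T \right)} = 0 \cdot \frac{1}{4} = 0$)
$k = 0$ ($k = 0 \cdot 1 \left(-1\right) = 0 \left(-1\right) = 0$)
$k Y{\left(u{\left(f \right)} \right)} l = 0 \left(-1\right)^{2} \cdot 625 = 0 \cdot 1 \cdot 625 = 0 \cdot 625 = 0$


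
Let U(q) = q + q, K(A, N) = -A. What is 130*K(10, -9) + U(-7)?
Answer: -1314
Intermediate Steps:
U(q) = 2*q
130*K(10, -9) + U(-7) = 130*(-1*10) + 2*(-7) = 130*(-10) - 14 = -1300 - 14 = -1314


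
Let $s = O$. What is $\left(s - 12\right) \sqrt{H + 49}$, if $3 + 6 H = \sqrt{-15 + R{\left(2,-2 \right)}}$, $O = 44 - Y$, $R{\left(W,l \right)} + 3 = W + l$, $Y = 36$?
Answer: $- 2 \sqrt{194 + 2 i \sqrt{2}} \approx -27.858 - 0.20306 i$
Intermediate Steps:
$R{\left(W,l \right)} = -3 + W + l$ ($R{\left(W,l \right)} = -3 + \left(W + l\right) = -3 + W + l$)
$O = 8$ ($O = 44 - 36 = 8$)
$s = 8$
$H = - \frac{1}{2} + \frac{i \sqrt{2}}{2}$ ($H = - \frac{1}{2} + \frac{\sqrt{-15 - 3}}{6} = - \frac{1}{2} + \frac{\sqrt{-18}}{6} = - \frac{1}{2} + \frac{3 i \sqrt{2}}{6} = - \frac{1}{2} + \frac{i \sqrt{2}}{2} \approx -0.5 + 0.70711 i$)
$\left(s - 12\right) \sqrt{H + 49} = \left(8 - 12\right) \sqrt{\left(- \frac{1}{2} + \frac{i \sqrt{2}}{2}\right) + 49} = - 4 \sqrt{\frac{97}{2} + \frac{i \sqrt{2}}{2}}$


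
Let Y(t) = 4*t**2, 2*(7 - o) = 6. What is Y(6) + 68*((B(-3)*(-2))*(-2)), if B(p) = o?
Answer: 1232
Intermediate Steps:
o = 4 (o = 7 - 1/2*6 = 7 - 3 = 4)
B(p) = 4
Y(6) + 68*((B(-3)*(-2))*(-2)) = 4*6**2 + 68*((4*(-2))*(-2)) = 4*36 + 68*(-8*(-2)) = 144 + 68*16 = 144 + 1088 = 1232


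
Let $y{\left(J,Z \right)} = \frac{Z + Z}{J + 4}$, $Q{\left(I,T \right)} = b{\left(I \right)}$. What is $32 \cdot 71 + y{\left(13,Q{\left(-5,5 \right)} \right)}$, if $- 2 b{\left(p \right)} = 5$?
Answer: $\frac{38619}{17} \approx 2271.7$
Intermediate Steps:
$b{\left(p \right)} = - \frac{5}{2}$ ($b{\left(p \right)} = \left(- \frac{1}{2}\right) 5 = - \frac{5}{2}$)
$Q{\left(I,T \right)} = - \frac{5}{2}$
$y{\left(J,Z \right)} = \frac{2 Z}{4 + J}$
$32 \cdot 71 + y{\left(13,Q{\left(-5,5 \right)} \right)} = 32 \cdot 71 + 2 \left(- \frac{5}{2}\right) \frac{1}{4 + 13} = 2272 + 2 \left(- \frac{5}{2}\right) \frac{1}{17} = 2272 - \frac{5}{17} = \frac{38619}{17}$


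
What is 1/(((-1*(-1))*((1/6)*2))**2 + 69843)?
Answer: 9/628588 ≈ 1.4318e-5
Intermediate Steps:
1/(((-1*(-1))*((1/6)*2))**2 + 69843) = 1/((1*((1*(1/6))*2))**2 + 69843) = 1/((1*((1/6)*2))**2 + 69843) = 1/((1*(1/3))**2 + 69843) = 1/((1/3)**2 + 69843) = 1/(1/9 + 69843) = 1/(628588/9) = 9/628588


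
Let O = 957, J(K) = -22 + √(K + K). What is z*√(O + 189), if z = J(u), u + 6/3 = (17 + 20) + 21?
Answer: -22*√1146 + 4*√8022 ≈ -386.50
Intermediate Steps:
u = 56 (u = -2 + ((17 + 20) + 21) = -2 + (37 + 21) = -2 + 58 = 56)
J(K) = -22 + √2*√K (J(K) = -22 + √(2*K) = -22 + √2*√K)
z = -22 + 4*√7 (z = -22 + √2*√56 = -22 + √2*(2*√14) = -22 + 4*√7 ≈ -11.417)
z*√(O + 189) = (-22 + 4*√7)*√(957 + 189) = (-22 + 4*√7)*√1146 = √1146*(-22 + 4*√7)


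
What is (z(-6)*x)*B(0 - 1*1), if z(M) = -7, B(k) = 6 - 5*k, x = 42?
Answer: -3234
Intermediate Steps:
(z(-6)*x)*B(0 - 1*1) = (-7*42)*(6 - 5*(0 - 1*1)) = -294*(6 - 5*(0 - 1)) = -294*(6 - 5*(-1)) = -294*(6 + 5) = -294*11 = -3234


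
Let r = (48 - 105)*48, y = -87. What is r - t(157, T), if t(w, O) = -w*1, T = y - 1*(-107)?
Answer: -2579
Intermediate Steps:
T = 20 (T = -87 - 1*(-107) = -87 + 107 = 20)
t(w, O) = -w
r = -2736 (r = -57*48 = -2736)
r - t(157, T) = -2736 - (-1)*157 = -2736 - 1*(-157) = -2736 + 157 = -2579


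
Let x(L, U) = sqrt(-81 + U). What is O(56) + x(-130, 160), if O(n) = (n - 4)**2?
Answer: 2704 + sqrt(79) ≈ 2712.9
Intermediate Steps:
O(n) = (-4 + n)**2
O(56) + x(-130, 160) = (-4 + 56)**2 + sqrt(-81 + 160) = 52**2 + sqrt(79) = 2704 + sqrt(79)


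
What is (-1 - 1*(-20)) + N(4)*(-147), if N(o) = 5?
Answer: -716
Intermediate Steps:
(-1 - 1*(-20)) + N(4)*(-147) = (-1 - 1*(-20)) + 5*(-147) = (-1 + 20) - 735 = 19 - 735 = -716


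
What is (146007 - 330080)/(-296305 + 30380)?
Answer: 184073/265925 ≈ 0.69220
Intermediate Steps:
(146007 - 330080)/(-296305 + 30380) = -184073/(-265925) = -184073*(-1/265925) = 184073/265925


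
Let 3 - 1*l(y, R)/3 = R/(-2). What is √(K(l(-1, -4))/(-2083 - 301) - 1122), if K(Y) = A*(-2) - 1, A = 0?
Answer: I*√398552203/596 ≈ 33.496*I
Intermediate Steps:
l(y, R) = 9 + 3*R/2 (l(y, R) = 9 - 3*R/(-2) = 9 - (-3)*R/2 = 9 + 3*R/2)
K(Y) = -1 (K(Y) = 0*(-2) - 1 = 0 - 1 = -1)
√(K(l(-1, -4))/(-2083 - 301) - 1122) = √(-1/(-2083 - 301) - 1122) = √(-1/(-2384) - 1122) = √(-1*(-1/2384) - 1122) = √(1/2384 - 1122) = √(-2674847/2384) = I*√398552203/596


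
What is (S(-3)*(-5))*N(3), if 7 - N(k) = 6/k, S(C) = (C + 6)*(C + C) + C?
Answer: 525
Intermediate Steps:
S(C) = C + 2*C*(6 + C) (S(C) = (6 + C)*(2*C) + C = 2*C*(6 + C) + C = C + 2*C*(6 + C))
N(k) = 7 - 6/k
(S(-3)*(-5))*N(3) = (-3*(13 + 2*(-3))*(-5))*(7 - 6/3) = (-3*(13 - 6)*(-5))*(7 - 6*⅓) = (-3*7*(-5))*(7 - 2) = -21*(-5)*5 = 105*5 = 525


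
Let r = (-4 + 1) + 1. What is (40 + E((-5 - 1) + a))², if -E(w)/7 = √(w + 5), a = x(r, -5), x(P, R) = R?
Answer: 1306 - 560*I*√6 ≈ 1306.0 - 1371.7*I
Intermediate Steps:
r = -2 (r = -3 + 1 = -2)
a = -5
E(w) = -7*√(5 + w) (E(w) = -7*√(w + 5) = -7*√(5 + w))
(40 + E((-5 - 1) + a))² = (40 - 7*√(5 + ((-5 - 1) - 5)))² = (40 - 7*√(5 + (-6 - 5)))² = (40 - 7*√(5 - 11))² = (40 - 7*I*√6)²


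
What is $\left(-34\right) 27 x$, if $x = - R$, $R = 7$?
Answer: $6426$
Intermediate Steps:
$x = -7$ ($x = \left(-1\right) 7 = -7$)
$\left(-34\right) 27 x = \left(-34\right) 27 \left(-7\right) = \left(-918\right) \left(-7\right) = 6426$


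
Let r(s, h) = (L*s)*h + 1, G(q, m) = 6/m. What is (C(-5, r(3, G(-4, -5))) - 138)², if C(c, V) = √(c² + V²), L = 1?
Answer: (690 - √794)²/25 ≈ 17520.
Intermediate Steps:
r(s, h) = 1 + h*s (r(s, h) = (1*s)*h + 1 = s*h + 1 = h*s + 1 = 1 + h*s)
C(c, V) = √(V² + c²)
(C(-5, r(3, G(-4, -5))) - 138)² = (√((1 + (6/(-5))*3)² + (-5)²) - 138)² = (√((1 + (6*(-⅕))*3)² + 25) - 138)² = (√((1 - 6/5*3)² + 25) - 138)² = (√((1 - 18/5)² + 25) - 138)² = (√((-13/5)² + 25) - 138)² = (√(169/25 + 25) - 138)² = (√(794/25) - 138)² = (√794/5 - 138)² = (-138 + √794/5)²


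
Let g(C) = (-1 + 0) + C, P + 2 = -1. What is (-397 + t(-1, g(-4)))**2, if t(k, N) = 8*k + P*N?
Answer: 152100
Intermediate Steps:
P = -3 (P = -2 - 1 = -3)
g(C) = -1 + C
t(k, N) = -3*N + 8*k (t(k, N) = 8*k - 3*N = -3*N + 8*k)
(-397 + t(-1, g(-4)))**2 = (-397 + (-3*(-1 - 4) + 8*(-1)))**2 = (-397 + (-3*(-5) - 8))**2 = (-397 + (15 - 8))**2 = (-397 + 7)**2 = (-390)**2 = 152100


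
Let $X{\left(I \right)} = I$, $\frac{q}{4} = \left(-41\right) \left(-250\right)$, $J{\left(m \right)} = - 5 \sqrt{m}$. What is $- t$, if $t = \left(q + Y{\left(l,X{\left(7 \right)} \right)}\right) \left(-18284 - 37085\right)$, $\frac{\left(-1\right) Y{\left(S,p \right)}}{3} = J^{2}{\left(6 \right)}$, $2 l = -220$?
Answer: $2245212950$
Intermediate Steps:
$l = -110$ ($l = \frac{1}{2} \left(-220\right) = -110$)
$q = 41000$ ($q = 4 \left(\left(-41\right) \left(-250\right)\right) = 4 \cdot 10250 = 41000$)
$Y{\left(S,p \right)} = -450$ ($Y{\left(S,p \right)} = - 3 \left(- 5 \sqrt{6}\right)^{2} = \left(-3\right) 150 = -450$)
$t = -2245212950$ ($t = \left(41000 - 450\right) \left(-18284 - 37085\right) = 40550 \left(-55369\right) = -2245212950$)
$- t = \left(-1\right) \left(-2245212950\right) = 2245212950$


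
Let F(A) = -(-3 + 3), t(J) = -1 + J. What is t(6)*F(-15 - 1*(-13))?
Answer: 0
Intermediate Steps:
F(A) = 0 (F(A) = -1*0 = 0)
t(6)*F(-15 - 1*(-13)) = (-1 + 6)*0 = 5*0 = 0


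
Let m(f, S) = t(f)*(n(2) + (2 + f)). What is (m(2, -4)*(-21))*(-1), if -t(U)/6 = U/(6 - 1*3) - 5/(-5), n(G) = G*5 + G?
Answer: -3360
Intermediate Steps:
n(G) = 6*G (n(G) = 5*G + G = 6*G)
t(U) = -6 - 2*U (t(U) = -6*(U/(6 - 1*3) - 5/(-5)) = -6*(U/(6 - 3) - 5*(-⅕)) = -6*(U/3 + 1) = -6*(1 + U/3) = -6 - 2*U)
m(f, S) = (-6 - 2*f)*(14 + f) (m(f, S) = (-6 - 2*f)*(6*2 + (2 + f)) = (-6 - 2*f)*(12 + (2 + f)) = (-6 - 2*f)*(14 + f))
(m(2, -4)*(-21))*(-1) = (-2*(3 + 2)*(14 + 2)*(-21))*(-1) = (-2*5*16*(-21))*(-1) = -160*(-21)*(-1) = 3360*(-1) = -3360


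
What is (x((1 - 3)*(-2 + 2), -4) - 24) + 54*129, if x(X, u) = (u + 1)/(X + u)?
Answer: 27771/4 ≈ 6942.8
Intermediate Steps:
x(X, u) = (1 + u)/(X + u)
(x((1 - 3)*(-2 + 2), -4) - 24) + 54*129 = ((1 - 4)/((1 - 3)*(-2 + 2) - 4) - 24) + 54*129 = (-3/(-2*0 - 4) - 24) + 6966 = (-3/(0 - 4) - 24) + 6966 = (-3/(-4) - 24) + 6966 = (-¼*(-3) - 24) + 6966 = (¾ - 24) + 6966 = -93/4 + 6966 = 27771/4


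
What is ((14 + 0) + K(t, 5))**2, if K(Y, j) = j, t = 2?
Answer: 361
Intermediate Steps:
((14 + 0) + K(t, 5))**2 = ((14 + 0) + 5)**2 = (14 + 5)**2 = 19**2 = 361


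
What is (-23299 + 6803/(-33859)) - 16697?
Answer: -1354231367/33859 ≈ -39996.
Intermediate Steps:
(-23299 + 6803/(-33859)) - 16697 = (-23299 + 6803*(-1/33859)) - 16697 = (-23299 - 6803/33859) - 16697 = -788887644/33859 - 16697 = -1354231367/33859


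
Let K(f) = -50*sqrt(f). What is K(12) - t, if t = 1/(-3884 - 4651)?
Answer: 1/8535 - 100*sqrt(3) ≈ -173.21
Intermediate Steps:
t = -1/8535 (t = 1/(-8535) = -1/8535 ≈ -0.00011716)
K(12) - t = -100*sqrt(3) - 1*(-1/8535) = -100*sqrt(3) + 1/8535 = 1/8535 - 100*sqrt(3)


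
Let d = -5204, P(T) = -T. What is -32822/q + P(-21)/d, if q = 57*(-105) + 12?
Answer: 170680255/31083492 ≈ 5.4910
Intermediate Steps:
q = -5973 (q = -5985 + 12 = -5973)
-32822/q + P(-21)/d = -32822/(-5973) - 1*(-21)/(-5204) = -32822*(-1/5973) + 21*(-1/5204) = 32822/5973 - 21/5204 = 170680255/31083492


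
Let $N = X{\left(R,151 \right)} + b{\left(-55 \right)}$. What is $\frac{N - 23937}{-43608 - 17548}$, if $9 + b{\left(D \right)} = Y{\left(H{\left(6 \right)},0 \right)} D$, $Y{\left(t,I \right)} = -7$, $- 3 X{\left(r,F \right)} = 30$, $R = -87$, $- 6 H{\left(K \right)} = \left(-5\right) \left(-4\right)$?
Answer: $\frac{23571}{61156} \approx 0.38542$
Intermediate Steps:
$H{\left(K \right)} = - \frac{10}{3}$ ($H{\left(K \right)} = - \frac{\left(-5\right) \left(-4\right)}{6} = \left(- \frac{1}{6}\right) 20 = - \frac{10}{3}$)
$X{\left(r,F \right)} = -10$ ($X{\left(r,F \right)} = \left(- \frac{1}{3}\right) 30 = -10$)
$b{\left(D \right)} = -9 - 7 D$
$N = 366$ ($N = -10 - -376 = -10 + \left(-9 + 385\right) = -10 + 376 = 366$)
$\frac{N - 23937}{-43608 - 17548} = \frac{366 - 23937}{-43608 - 17548} = - \frac{23571}{-61156} = \left(-23571\right) \left(- \frac{1}{61156}\right) = \frac{23571}{61156}$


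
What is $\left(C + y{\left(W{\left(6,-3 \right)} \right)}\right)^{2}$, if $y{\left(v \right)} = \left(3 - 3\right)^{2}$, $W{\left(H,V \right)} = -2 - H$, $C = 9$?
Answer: $81$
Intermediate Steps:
$y{\left(v \right)} = 0$ ($y{\left(v \right)} = 0^{2} = 0$)
$\left(C + y{\left(W{\left(6,-3 \right)} \right)}\right)^{2} = \left(9 + 0\right)^{2} = 9^{2} = 81$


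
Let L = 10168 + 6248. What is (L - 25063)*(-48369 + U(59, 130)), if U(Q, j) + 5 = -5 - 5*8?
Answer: 418679093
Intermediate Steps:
L = 16416
U(Q, j) = -50 (U(Q, j) = -5 + (-5 - 5*8) = -5 + (-5 - 40) = -5 - 45 = -50)
(L - 25063)*(-48369 + U(59, 130)) = (16416 - 25063)*(-48369 - 50) = -8647*(-48419) = 418679093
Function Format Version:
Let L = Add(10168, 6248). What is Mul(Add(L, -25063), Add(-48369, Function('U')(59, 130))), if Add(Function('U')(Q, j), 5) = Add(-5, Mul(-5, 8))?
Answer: 418679093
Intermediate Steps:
L = 16416
Function('U')(Q, j) = -50 (Function('U')(Q, j) = Add(-5, Add(-5, Mul(-5, 8))) = Add(-5, Add(-5, -40)) = Add(-5, -45) = -50)
Mul(Add(L, -25063), Add(-48369, Function('U')(59, 130))) = Mul(Add(16416, -25063), Add(-48369, -50)) = Mul(-8647, -48419) = 418679093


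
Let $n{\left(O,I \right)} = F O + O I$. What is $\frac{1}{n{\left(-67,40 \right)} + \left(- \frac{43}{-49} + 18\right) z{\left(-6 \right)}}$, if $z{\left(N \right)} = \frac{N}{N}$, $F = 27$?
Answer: $- \frac{49}{219036} \approx -0.00022371$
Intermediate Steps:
$n{\left(O,I \right)} = 27 O + I O$ ($n{\left(O,I \right)} = 27 O + O I = 27 O + I O$)
$z{\left(N \right)} = 1$
$\frac{1}{n{\left(-67,40 \right)} + \left(- \frac{43}{-49} + 18\right) z{\left(-6 \right)}} = \frac{1}{- 67 \left(27 + 40\right) + \left(- \frac{43}{-49} + 18\right) 1} = \frac{1}{\left(-67\right) 67 + \left(\left(-43\right) \left(- \frac{1}{49}\right) + 18\right) 1} = \frac{1}{-4489 + \left(\frac{43}{49} + 18\right) 1} = \frac{1}{-4489 + \frac{925}{49} \cdot 1} = \frac{1}{-4489 + \frac{925}{49}} = \frac{1}{- \frac{219036}{49}} = - \frac{49}{219036}$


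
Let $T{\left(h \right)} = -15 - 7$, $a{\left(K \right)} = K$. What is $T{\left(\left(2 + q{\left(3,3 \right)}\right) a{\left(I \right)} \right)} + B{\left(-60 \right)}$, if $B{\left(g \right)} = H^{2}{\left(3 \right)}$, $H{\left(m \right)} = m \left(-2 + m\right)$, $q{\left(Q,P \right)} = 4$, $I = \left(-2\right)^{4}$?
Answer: $-13$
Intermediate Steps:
$I = 16$
$T{\left(h \right)} = -22$
$B{\left(g \right)} = 9$ ($B{\left(g \right)} = \left(3 \left(-2 + 3\right)\right)^{2} = \left(3 \cdot 1\right)^{2} = 3^{2} = 9$)
$T{\left(\left(2 + q{\left(3,3 \right)}\right) a{\left(I \right)} \right)} + B{\left(-60 \right)} = -22 + 9 = -13$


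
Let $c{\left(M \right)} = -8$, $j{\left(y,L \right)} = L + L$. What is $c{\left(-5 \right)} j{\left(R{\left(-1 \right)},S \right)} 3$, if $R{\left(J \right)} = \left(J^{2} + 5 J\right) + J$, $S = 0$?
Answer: $0$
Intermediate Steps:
$R{\left(J \right)} = J^{2} + 6 J$
$j{\left(y,L \right)} = 2 L$
$c{\left(-5 \right)} j{\left(R{\left(-1 \right)},S \right)} 3 = - 8 \cdot 2 \cdot 0 \cdot 3 = \left(-8\right) 0 \cdot 3 = 0 \cdot 3 = 0$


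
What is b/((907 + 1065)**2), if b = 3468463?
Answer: 3468463/3888784 ≈ 0.89191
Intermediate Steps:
b/((907 + 1065)**2) = 3468463/((907 + 1065)**2) = 3468463/(1972**2) = 3468463/3888784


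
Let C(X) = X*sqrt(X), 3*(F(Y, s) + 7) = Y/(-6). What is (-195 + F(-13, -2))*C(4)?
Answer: -14492/9 ≈ -1610.2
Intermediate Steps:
F(Y, s) = -7 - Y/18 (F(Y, s) = -7 + (Y/(-6))/3 = -7 + (Y*(-1/6))/3 = -7 + (-Y/6)/3 = -7 - Y/18)
C(X) = X**(3/2)
(-195 + F(-13, -2))*C(4) = (-195 + (-7 - 1/18*(-13)))*4**(3/2) = (-195 + (-7 + 13/18))*8 = (-195 - 113/18)*8 = -3623/18*8 = -14492/9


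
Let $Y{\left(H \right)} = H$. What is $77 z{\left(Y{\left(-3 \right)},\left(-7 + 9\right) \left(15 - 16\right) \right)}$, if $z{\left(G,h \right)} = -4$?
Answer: $-308$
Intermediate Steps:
$77 z{\left(Y{\left(-3 \right)},\left(-7 + 9\right) \left(15 - 16\right) \right)} = 77 \left(-4\right) = -308$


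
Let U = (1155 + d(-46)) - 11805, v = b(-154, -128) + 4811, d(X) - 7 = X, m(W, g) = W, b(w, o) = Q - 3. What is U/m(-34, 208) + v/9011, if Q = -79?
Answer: 96479365/306374 ≈ 314.91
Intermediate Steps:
b(w, o) = -82 (b(w, o) = -79 - 3 = -82)
d(X) = 7 + X
v = 4729 (v = -82 + 4811 = 4729)
U = -10689 (U = (1155 + (7 - 46)) - 11805 = (1155 - 39) - 11805 = 1116 - 11805 = -10689)
U/m(-34, 208) + v/9011 = -10689/(-34) + 4729/9011 = -10689*(-1/34) + 4729*(1/9011) = 10689/34 + 4729/9011 = 96479365/306374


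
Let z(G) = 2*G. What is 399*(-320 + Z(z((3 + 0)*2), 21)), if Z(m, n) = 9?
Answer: -124089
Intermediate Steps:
399*(-320 + Z(z((3 + 0)*2), 21)) = 399*(-320 + 9) = 399*(-311) = -124089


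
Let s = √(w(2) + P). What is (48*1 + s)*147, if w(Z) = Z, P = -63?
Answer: 7056 + 147*I*√61 ≈ 7056.0 + 1148.1*I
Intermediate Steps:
s = I*√61 (s = √(2 - 63) = √(-61) = I*√61 ≈ 7.8102*I)
(48*1 + s)*147 = (48*1 + I*√61)*147 = (48 + I*√61)*147 = 7056 + 147*I*√61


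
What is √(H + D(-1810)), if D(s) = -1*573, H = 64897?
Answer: 2*√16081 ≈ 253.62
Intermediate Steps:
D(s) = -573
√(H + D(-1810)) = √(64897 - 573) = √64324 = 2*√16081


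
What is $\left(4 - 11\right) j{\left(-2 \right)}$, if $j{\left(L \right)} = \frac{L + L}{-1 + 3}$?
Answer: $14$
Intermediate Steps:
$j{\left(L \right)} = L$ ($j{\left(L \right)} = \frac{2 L}{2} = 2 L \frac{1}{2} = L$)
$\left(4 - 11\right) j{\left(-2 \right)} = \left(4 - 11\right) \left(-2\right) = \left(-7\right) \left(-2\right) = 14$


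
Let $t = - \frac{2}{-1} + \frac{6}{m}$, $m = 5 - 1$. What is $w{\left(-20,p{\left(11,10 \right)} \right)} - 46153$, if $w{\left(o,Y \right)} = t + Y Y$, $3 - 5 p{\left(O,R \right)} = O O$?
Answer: $- \frac{2279627}{50} \approx -45593.0$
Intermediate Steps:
$m = 4$ ($m = 5 - 1 = 4$)
$p{\left(O,R \right)} = \frac{3}{5} - \frac{O^{2}}{5}$ ($p{\left(O,R \right)} = \frac{3}{5} - \frac{O O}{5} = \frac{3}{5} - \frac{O^{2}}{5}$)
$t = \frac{7}{2}$ ($t = - \frac{2}{-1} + \frac{6}{4} = \left(-2\right) \left(-1\right) + 6 \cdot \frac{1}{4} = 2 + \frac{3}{2} = \frac{7}{2} \approx 3.5$)
$w{\left(o,Y \right)} = \frac{7}{2} + Y^{2}$ ($w{\left(o,Y \right)} = \frac{7}{2} + Y Y = \frac{7}{2} + Y^{2}$)
$w{\left(-20,p{\left(11,10 \right)} \right)} - 46153 = \left(\frac{7}{2} + \left(\frac{3}{5} - \frac{11^{2}}{5}\right)^{2}\right) - 46153 = \left(\frac{7}{2} + \left(\frac{3}{5} - \frac{121}{5}\right)^{2}\right) - 46153 = \left(\frac{7}{2} + \left(- \frac{118}{5}\right)^{2}\right) - 46153 = \left(\frac{7}{2} + \frac{13924}{25}\right) - 46153 = \frac{28023}{50} - 46153 = - \frac{2279627}{50}$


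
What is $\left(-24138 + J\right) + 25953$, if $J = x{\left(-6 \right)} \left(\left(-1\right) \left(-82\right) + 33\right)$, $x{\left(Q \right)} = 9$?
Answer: $2850$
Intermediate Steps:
$J = 1035$ ($J = 9 \left(\left(-1\right) \left(-82\right) + 33\right) = 9 \left(82 + 33\right) = 9 \cdot 115 = 1035$)
$\left(-24138 + J\right) + 25953 = \left(-24138 + 1035\right) + 25953 = -23103 + 25953 = 2850$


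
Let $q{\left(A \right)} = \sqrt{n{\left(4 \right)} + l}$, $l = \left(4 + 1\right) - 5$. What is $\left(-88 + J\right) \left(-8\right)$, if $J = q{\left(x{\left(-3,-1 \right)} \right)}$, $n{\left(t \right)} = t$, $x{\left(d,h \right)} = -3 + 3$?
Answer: $688$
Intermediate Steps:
$x{\left(d,h \right)} = 0$
$l = 0$ ($l = 5 - 5 = 0$)
$q{\left(A \right)} = 2$ ($q{\left(A \right)} = \sqrt{4 + 0} = \sqrt{4} = 2$)
$J = 2$
$\left(-88 + J\right) \left(-8\right) = \left(-88 + 2\right) \left(-8\right) = \left(-86\right) \left(-8\right) = 688$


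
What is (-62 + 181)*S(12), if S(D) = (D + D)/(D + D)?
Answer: 119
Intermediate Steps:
S(D) = 1 (S(D) = (2*D)/((2*D)) = (2*D)*(1/(2*D)) = 1)
(-62 + 181)*S(12) = (-62 + 181)*1 = 119*1 = 119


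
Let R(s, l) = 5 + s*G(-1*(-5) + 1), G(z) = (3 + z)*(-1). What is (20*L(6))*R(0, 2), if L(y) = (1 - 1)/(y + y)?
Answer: 0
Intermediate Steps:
G(z) = -3 - z
R(s, l) = 5 - 9*s (R(s, l) = 5 + s*(-3 - (-1*(-5) + 1)) = 5 + s*(-3 - (5 + 1)) = 5 + s*(-3 - 1*6) = 5 + s*(-3 - 6) = 5 + s*(-9) = 5 - 9*s)
L(y) = 0 (L(y) = 0/((2*y)) = 0*(1/(2*y)) = 0)
(20*L(6))*R(0, 2) = (20*0)*(5 - 9*0) = 0*(5 + 0) = 0*5 = 0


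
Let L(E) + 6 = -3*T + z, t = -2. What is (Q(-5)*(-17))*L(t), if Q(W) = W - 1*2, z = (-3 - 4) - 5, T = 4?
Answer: -3570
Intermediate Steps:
z = -12 (z = -7 - 5 = -12)
L(E) = -30 (L(E) = -6 + (-3*4 - 12) = -6 + (-12 - 12) = -6 - 24 = -30)
Q(W) = -2 + W (Q(W) = W - 2 = -2 + W)
(Q(-5)*(-17))*L(t) = ((-2 - 5)*(-17))*(-30) = -7*(-17)*(-30) = 119*(-30) = -3570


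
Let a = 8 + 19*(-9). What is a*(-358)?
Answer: 58354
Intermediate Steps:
a = -163 (a = 8 - 171 = -163)
a*(-358) = -163*(-358) = 58354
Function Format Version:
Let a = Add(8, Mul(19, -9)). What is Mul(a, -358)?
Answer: 58354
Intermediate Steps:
a = -163 (a = Add(8, -171) = -163)
Mul(a, -358) = Mul(-163, -358) = 58354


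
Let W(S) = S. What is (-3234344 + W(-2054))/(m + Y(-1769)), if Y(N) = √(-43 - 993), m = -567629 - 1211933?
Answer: 1439842724419/791710228220 + 1618199*I*√259/791710228220 ≈ 1.8186 + 3.2894e-5*I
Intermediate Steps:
m = -1779562
Y(N) = 2*I*√259 (Y(N) = √(-1036) = 2*I*√259)
(-3234344 + W(-2054))/(m + Y(-1769)) = (-3234344 - 2054)/(-1779562 + 2*I*√259) = -3236398/(-1779562 + 2*I*√259)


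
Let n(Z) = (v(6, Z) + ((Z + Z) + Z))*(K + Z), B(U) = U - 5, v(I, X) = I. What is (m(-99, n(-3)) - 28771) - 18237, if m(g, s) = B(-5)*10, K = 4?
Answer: -47108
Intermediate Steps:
B(U) = -5 + U
n(Z) = (4 + Z)*(6 + 3*Z) (n(Z) = (6 + ((Z + Z) + Z))*(4 + Z) = (6 + (2*Z + Z))*(4 + Z) = (6 + 3*Z)*(4 + Z) = (4 + Z)*(6 + 3*Z))
m(g, s) = -100 (m(g, s) = (-5 - 5)*10 = -10*10 = -100)
(m(-99, n(-3)) - 28771) - 18237 = (-100 - 28771) - 18237 = -28871 - 18237 = -47108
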